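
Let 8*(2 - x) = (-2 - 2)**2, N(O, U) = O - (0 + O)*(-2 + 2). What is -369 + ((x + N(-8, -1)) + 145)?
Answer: -232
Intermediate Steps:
N(O, U) = O (N(O, U) = O - O*0 = O - 1*0 = O + 0 = O)
x = 0 (x = 2 - (-2 - 2)**2/8 = 2 - 1/8*(-4)**2 = 2 - 1/8*16 = 2 - 2 = 0)
-369 + ((x + N(-8, -1)) + 145) = -369 + ((0 - 8) + 145) = -369 + (-8 + 145) = -369 + 137 = -232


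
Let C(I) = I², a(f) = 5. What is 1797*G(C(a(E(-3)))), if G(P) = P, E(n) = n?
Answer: 44925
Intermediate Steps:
1797*G(C(a(E(-3)))) = 1797*5² = 1797*25 = 44925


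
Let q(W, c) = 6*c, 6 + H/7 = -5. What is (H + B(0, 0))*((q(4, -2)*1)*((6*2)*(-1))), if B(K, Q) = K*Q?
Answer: -11088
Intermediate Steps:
H = -77 (H = -42 + 7*(-5) = -42 - 35 = -77)
(H + B(0, 0))*((q(4, -2)*1)*((6*2)*(-1))) = (-77 + 0*0)*(((6*(-2))*1)*((6*2)*(-1))) = (-77 + 0)*((-12*1)*(12*(-1))) = -(-924)*(-12) = -77*144 = -11088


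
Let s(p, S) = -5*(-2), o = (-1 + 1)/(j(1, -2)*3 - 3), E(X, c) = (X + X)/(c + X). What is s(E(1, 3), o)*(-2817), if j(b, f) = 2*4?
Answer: -28170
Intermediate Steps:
j(b, f) = 8
E(X, c) = 2*X/(X + c) (E(X, c) = (2*X)/(X + c) = 2*X/(X + c))
o = 0 (o = (-1 + 1)/(8*3 - 3) = 0/(24 - 3) = 0/21 = 0*(1/21) = 0)
s(p, S) = 10
s(E(1, 3), o)*(-2817) = 10*(-2817) = -28170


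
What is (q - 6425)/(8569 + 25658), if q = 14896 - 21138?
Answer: -12667/34227 ≈ -0.37009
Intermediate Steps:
q = -6242
(q - 6425)/(8569 + 25658) = (-6242 - 6425)/(8569 + 25658) = -12667/34227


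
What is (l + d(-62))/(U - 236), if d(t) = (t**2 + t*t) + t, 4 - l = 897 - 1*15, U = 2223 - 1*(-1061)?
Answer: 1687/762 ≈ 2.2139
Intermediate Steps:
U = 3284 (U = 2223 + 1061 = 3284)
l = -878 (l = 4 - (897 - 1*15) = 4 - (897 - 15) = 4 - 1*882 = 4 - 882 = -878)
d(t) = t + 2*t**2 (d(t) = (t**2 + t**2) + t = 2*t**2 + t = t + 2*t**2)
(l + d(-62))/(U - 236) = (-878 - 62*(1 + 2*(-62)))/(3284 - 236) = (-878 - 62*(1 - 124))/3048 = (-878 - 62*(-123))*(1/3048) = (-878 + 7626)*(1/3048) = 6748*(1/3048) = 1687/762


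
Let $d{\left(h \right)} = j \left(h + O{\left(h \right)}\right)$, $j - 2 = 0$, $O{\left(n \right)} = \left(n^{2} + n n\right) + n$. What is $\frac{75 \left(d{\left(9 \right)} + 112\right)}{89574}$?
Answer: $\frac{5900}{14929} \approx 0.3952$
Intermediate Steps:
$O{\left(n \right)} = n + 2 n^{2}$ ($O{\left(n \right)} = \left(n^{2} + n^{2}\right) + n = 2 n^{2} + n = n + 2 n^{2}$)
$j = 2$ ($j = 2 + 0 = 2$)
$d{\left(h \right)} = 2 h + 2 h \left(1 + 2 h\right)$ ($d{\left(h \right)} = 2 \left(h + h \left(1 + 2 h\right)\right) = 2 h + 2 h \left(1 + 2 h\right)$)
$\frac{75 \left(d{\left(9 \right)} + 112\right)}{89574} = \frac{75 \left(4 \cdot 9 \left(1 + 9\right) + 112\right)}{89574} = 75 \left(4 \cdot 9 \cdot 10 + 112\right) \frac{1}{89574} = 75 \left(360 + 112\right) \frac{1}{89574} = 75 \cdot 472 \cdot \frac{1}{89574} = 35400 \cdot \frac{1}{89574} = \frac{5900}{14929}$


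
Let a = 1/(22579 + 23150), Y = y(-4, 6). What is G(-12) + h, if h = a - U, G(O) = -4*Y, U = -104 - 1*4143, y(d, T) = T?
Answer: 193113568/45729 ≈ 4223.0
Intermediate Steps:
Y = 6
U = -4247 (U = -104 - 4143 = -4247)
G(O) = -24 (G(O) = -4*6 = -24)
a = 1/45729 ≈ 2.1868e-5
h = 194211064/45729 (h = 1/45729 - 1*(-4247) = 1/45729 + 4247 = 194211064/45729 ≈ 4247.0)
G(-12) + h = -24 + 194211064/45729 = 193113568/45729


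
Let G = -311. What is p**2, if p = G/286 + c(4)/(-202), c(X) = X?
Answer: 1022912289/834400996 ≈ 1.2259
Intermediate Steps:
p = -31983/28886 (p = -311/286 + 4/(-202) = -311*1/286 + 4*(-1/202) = -311/286 - 2/101 = -31983/28886 ≈ -1.1072)
p**2 = (-31983/28886)**2 = 1022912289/834400996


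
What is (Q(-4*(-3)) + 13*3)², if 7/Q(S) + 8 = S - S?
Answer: 93025/64 ≈ 1453.5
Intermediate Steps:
Q(S) = -7/8 (Q(S) = 7/(-8 + (S - S)) = 7/(-8 + 0) = 7/(-8) = 7*(-⅛) = -7/8)
(Q(-4*(-3)) + 13*3)² = (-7/8 + 13*3)² = (-7/8 + 39)² = (305/8)² = 93025/64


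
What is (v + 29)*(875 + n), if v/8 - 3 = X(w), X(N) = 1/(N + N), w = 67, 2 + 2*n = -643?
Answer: 3928275/134 ≈ 29316.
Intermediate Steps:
n = -645/2 (n = -1 + (½)*(-643) = -1 - 643/2 = -645/2 ≈ -322.50)
X(N) = 1/(2*N)
v = 1612/67 (v = 24 + 8*((½)/67) = 24 + 8*((½)*(1/67)) = 24 + 8*(1/134) = 24 + 4/67 = 1612/67 ≈ 24.060)
(v + 29)*(875 + n) = (1612/67 + 29)*(875 - 645/2) = (3555/67)*(1105/2) = 3928275/134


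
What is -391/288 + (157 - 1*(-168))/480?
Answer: -49/72 ≈ -0.68056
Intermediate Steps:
-391/288 + (157 - 1*(-168))/480 = -391*1/288 + (157 + 168)*(1/480) = -391/288 + 325*(1/480) = -391/288 + 65/96 = -49/72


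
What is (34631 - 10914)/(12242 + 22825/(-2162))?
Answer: 51276154/26444379 ≈ 1.9390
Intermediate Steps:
(34631 - 10914)/(12242 + 22825/(-2162)) = 23717/(12242 + 22825*(-1/2162)) = 23717/(12242 - 22825/2162) = 23717/(26444379/2162) = 23717*(2162/26444379) = 51276154/26444379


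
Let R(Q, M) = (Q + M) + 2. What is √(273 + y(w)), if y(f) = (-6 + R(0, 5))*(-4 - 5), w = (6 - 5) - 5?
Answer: 2*√66 ≈ 16.248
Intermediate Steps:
R(Q, M) = 2 + M + Q (R(Q, M) = (M + Q) + 2 = 2 + M + Q)
w = -4 (w = 1 - 5 = -4)
y(f) = -9 (y(f) = (-6 + (2 + 5 + 0))*(-4 - 5) = (-6 + 7)*(-9) = 1*(-9) = -9)
√(273 + y(w)) = √(273 - 9) = √264 = 2*√66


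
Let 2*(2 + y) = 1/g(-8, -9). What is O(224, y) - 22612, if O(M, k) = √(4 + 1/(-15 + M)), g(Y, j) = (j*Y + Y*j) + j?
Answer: -22612 + 3*√19437/209 ≈ -22610.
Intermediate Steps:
g(Y, j) = j + 2*Y*j (g(Y, j) = (Y*j + Y*j) + j = 2*Y*j + j = j + 2*Y*j)
y = -539/270 (y = -2 + 1/(2*((-9*(1 + 2*(-8))))) = -2 + 1/(2*((-9*(1 - 16)))) = -2 + 1/(2*((-9*(-15)))) = -2 + (½)/135 = -2 + (½)*(1/135) = -2 + 1/270 = -539/270 ≈ -1.9963)
O(224, y) - 22612 = √((-59 + 4*224)/(-15 + 224)) - 22612 = √((-59 + 896)/209) - 22612 = √((1/209)*837) - 22612 = √(837/209) - 22612 = 3*√19437/209 - 22612 = -22612 + 3*√19437/209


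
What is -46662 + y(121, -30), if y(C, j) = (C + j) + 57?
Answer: -46514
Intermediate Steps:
y(C, j) = 57 + C + j
-46662 + y(121, -30) = -46662 + (57 + 121 - 30) = -46662 + 148 = -46514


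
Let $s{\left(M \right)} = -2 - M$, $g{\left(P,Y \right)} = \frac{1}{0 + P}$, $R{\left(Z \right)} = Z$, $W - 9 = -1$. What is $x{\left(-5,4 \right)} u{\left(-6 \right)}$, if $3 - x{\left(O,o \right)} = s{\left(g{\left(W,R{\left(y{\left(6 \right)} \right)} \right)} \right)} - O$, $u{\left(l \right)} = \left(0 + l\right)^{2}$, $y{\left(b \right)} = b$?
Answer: $\frac{9}{2} \approx 4.5$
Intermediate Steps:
$W = 8$ ($W = 9 - 1 = 8$)
$u{\left(l \right)} = l^{2}$
$g{\left(P,Y \right)} = \frac{1}{P}$
$x{\left(O,o \right)} = \frac{41}{8} + O$ ($x{\left(O,o \right)} = 3 - \left(\left(-2 - \frac{1}{8}\right) - O\right) = 3 - \left(- \frac{17}{8} - O\right) = 3 + \left(\frac{17}{8} + O\right) = \frac{41}{8} + O$)
$x{\left(-5,4 \right)} u{\left(-6 \right)} = \left(\frac{41}{8} - 5\right) \left(-6\right)^{2} = \frac{1}{8} \cdot 36 = \frac{9}{2}$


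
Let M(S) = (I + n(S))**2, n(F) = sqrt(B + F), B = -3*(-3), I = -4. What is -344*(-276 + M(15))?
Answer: 81184 + 5504*sqrt(6) ≈ 94666.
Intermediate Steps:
B = 9
n(F) = sqrt(9 + F)
M(S) = (-4 + sqrt(9 + S))**2
-344*(-276 + M(15)) = -344*(-276 + (-4 + sqrt(9 + 15))**2) = -344*(-276 + (-4 + sqrt(24))**2) = -344*(-276 + (-4 + 2*sqrt(6))**2) = 94944 - 344*(-4 + 2*sqrt(6))**2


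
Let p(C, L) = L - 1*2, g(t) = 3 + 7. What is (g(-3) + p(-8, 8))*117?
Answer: 1872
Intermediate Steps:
g(t) = 10
p(C, L) = -2 + L (p(C, L) = L - 2 = -2 + L)
(g(-3) + p(-8, 8))*117 = (10 + (-2 + 8))*117 = (10 + 6)*117 = 16*117 = 1872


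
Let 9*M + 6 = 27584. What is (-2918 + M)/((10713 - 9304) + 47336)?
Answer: 1316/438705 ≈ 0.0029997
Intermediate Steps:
M = 27578/9 (M = -⅔ + (⅑)*27584 = -⅔ + 27584/9 = 27578/9 ≈ 3064.2)
(-2918 + M)/((10713 - 9304) + 47336) = (-2918 + 27578/9)/((10713 - 9304) + 47336) = 1316/(9*(1409 + 47336)) = (1316/9)/48745 = (1316/9)*(1/48745) = 1316/438705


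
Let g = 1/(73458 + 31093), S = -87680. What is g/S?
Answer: -1/9167031680 ≈ -1.0909e-10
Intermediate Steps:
g = 1/104551 ≈ 9.5647e-6
g/S = (1/104551)/(-87680) = (1/104551)*(-1/87680) = -1/9167031680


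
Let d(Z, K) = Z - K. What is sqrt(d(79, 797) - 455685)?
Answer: I*sqrt(456403) ≈ 675.58*I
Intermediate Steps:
sqrt(d(79, 797) - 455685) = sqrt((79 - 1*797) - 455685) = sqrt((79 - 797) - 455685) = sqrt(-718 - 455685) = sqrt(-456403) = I*sqrt(456403)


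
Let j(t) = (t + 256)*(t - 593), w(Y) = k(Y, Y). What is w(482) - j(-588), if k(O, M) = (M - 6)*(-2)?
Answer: -393044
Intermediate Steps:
k(O, M) = 12 - 2*M (k(O, M) = (-6 + M)*(-2) = 12 - 2*M)
w(Y) = 12 - 2*Y
j(t) = (-593 + t)*(256 + t) (j(t) = (256 + t)*(-593 + t) = (-593 + t)*(256 + t))
w(482) - j(-588) = (12 - 2*482) - (-151808 + (-588)² - 337*(-588)) = (12 - 964) - (-151808 + 345744 + 198156) = -952 - 1*392092 = -952 - 392092 = -393044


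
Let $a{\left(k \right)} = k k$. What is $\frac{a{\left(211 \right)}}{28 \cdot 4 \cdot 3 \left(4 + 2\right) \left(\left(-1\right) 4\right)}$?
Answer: $- \frac{44521}{8064} \approx -5.521$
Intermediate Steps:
$a{\left(k \right)} = k^{2}$
$\frac{a{\left(211 \right)}}{28 \cdot 4 \cdot 3 \left(4 + 2\right) \left(\left(-1\right) 4\right)} = \frac{211^{2}}{28 \cdot 4 \cdot 3 \left(4 + 2\right) \left(\left(-1\right) 4\right)} = \frac{44521}{28 \cdot 12 \cdot 6 \left(-4\right)} = \frac{44521}{336 \left(-24\right)} = \frac{44521}{-8064} = 44521 \left(- \frac{1}{8064}\right) = - \frac{44521}{8064}$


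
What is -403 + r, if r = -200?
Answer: -603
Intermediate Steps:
-403 + r = -403 - 200 = -603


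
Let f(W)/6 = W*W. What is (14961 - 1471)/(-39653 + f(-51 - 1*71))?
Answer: 13490/49651 ≈ 0.27170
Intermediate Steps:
f(W) = 6*W**2 (f(W) = 6*(W*W) = 6*W**2)
(14961 - 1471)/(-39653 + f(-51 - 1*71)) = (14961 - 1471)/(-39653 + 6*(-51 - 1*71)**2) = 13490/(-39653 + 6*(-51 - 71)**2) = 13490/(-39653 + 6*(-122)**2) = 13490/(-39653 + 6*14884) = 13490/(-39653 + 89304) = 13490/49651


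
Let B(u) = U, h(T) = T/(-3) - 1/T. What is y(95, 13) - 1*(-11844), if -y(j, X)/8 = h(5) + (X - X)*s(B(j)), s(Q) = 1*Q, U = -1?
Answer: 177884/15 ≈ 11859.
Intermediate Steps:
h(T) = -1/T - T/3 (h(T) = T*(-⅓) - 1/T = -T/3 - 1/T = -1/T - T/3)
B(u) = -1
s(Q) = Q
y(j, X) = 224/15 (y(j, X) = -8*((-1/5 - ⅓*5) + (X - X)*(-1)) = -8*((-1*⅕ - 5/3) + 0*(-1)) = -8*((-⅕ - 5/3) + 0) = -8*(-28/15 + 0) = -8*(-28/15) = 224/15)
y(95, 13) - 1*(-11844) = 224/15 - 1*(-11844) = 224/15 + 11844 = 177884/15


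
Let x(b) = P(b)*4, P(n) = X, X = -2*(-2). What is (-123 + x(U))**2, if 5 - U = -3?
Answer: 11449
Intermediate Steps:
U = 8 (U = 5 - 1*(-3) = 5 + 3 = 8)
X = 4
P(n) = 4
x(b) = 16 (x(b) = 4*4 = 16)
(-123 + x(U))**2 = (-123 + 16)**2 = (-107)**2 = 11449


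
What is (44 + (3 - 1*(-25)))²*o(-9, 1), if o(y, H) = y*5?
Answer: -233280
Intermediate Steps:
o(y, H) = 5*y
(44 + (3 - 1*(-25)))²*o(-9, 1) = (44 + (3 - 1*(-25)))²*(5*(-9)) = (44 + (3 + 25))²*(-45) = (44 + 28)²*(-45) = 72²*(-45) = 5184*(-45) = -233280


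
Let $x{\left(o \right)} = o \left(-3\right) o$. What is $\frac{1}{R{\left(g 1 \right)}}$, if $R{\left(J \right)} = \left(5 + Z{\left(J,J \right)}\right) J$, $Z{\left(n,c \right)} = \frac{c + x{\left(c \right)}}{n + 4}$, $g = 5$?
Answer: $- \frac{9}{125} \approx -0.072$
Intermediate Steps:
$x{\left(o \right)} = - 3 o^{2}$ ($x{\left(o \right)} = - 3 o o = - 3 o^{2}$)
$Z{\left(n,c \right)} = \frac{c - 3 c^{2}}{4 + n}$ ($Z{\left(n,c \right)} = \frac{c - 3 c^{2}}{n + 4} = \frac{c - 3 c^{2}}{4 + n}$)
$R{\left(J \right)} = J \left(5 + \frac{J \left(1 - 3 J\right)}{4 + J}\right)$ ($R{\left(J \right)} = \left(5 + \frac{J \left(1 - 3 J\right)}{4 + J}\right) J = J \left(5 + \frac{J \left(1 - 3 J\right)}{4 + J}\right)$)
$\frac{1}{R{\left(g 1 \right)}} = \frac{1}{5 \cdot 1 \frac{1}{4 + 5 \cdot 1} \left(20 - 3 \left(5 \cdot 1\right)^{2} + 6 \cdot 5 \cdot 1\right)} = \frac{1}{5 \frac{1}{4 + 5} \left(20 - 3 \cdot 5^{2} + 6 \cdot 5\right)} = \frac{1}{5 \cdot \frac{1}{9} \left(20 - 75 + 30\right)} = \frac{1}{5 \cdot \frac{1}{9} \left(-25\right)} = \frac{1}{- \frac{125}{9}} = - \frac{9}{125}$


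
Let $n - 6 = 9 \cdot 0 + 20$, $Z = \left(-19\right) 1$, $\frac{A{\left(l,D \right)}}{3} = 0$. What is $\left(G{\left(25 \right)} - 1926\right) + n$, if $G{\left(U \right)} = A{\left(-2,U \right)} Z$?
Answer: $-1900$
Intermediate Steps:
$A{\left(l,D \right)} = 0$ ($A{\left(l,D \right)} = 3 \cdot 0 = 0$)
$Z = -19$
$n = 26$ ($n = 6 + \left(9 \cdot 0 + 20\right) = 6 + \left(0 + 20\right) = 6 + 20 = 26$)
$G{\left(U \right)} = 0$ ($G{\left(U \right)} = 0 \left(-19\right) = 0$)
$\left(G{\left(25 \right)} - 1926\right) + n = \left(0 - 1926\right) + 26 = -1926 + 26 = -1900$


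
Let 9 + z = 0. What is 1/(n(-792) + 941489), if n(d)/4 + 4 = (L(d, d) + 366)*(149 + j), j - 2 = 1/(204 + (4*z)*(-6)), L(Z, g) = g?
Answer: 35/23945773 ≈ 1.4616e-6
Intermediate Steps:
z = -9 (z = -9 + 0 = -9)
j = 841/420 (j = 2 + 1/(204 + (4*(-9))*(-6)) = 2 + 1/(204 - 36*(-6)) = 2 + 1/(204 + 216) = 2 + 1/420 = 841/420 ≈ 2.0024)
n(d) = 7736802/35 + 63421*d/105 (n(d) = -16 + 4*((d + 366)*(149 + 841/420)) = -16 + 4*((366 + d)*(63421/420)) = -16 + 4*(3868681/70 + 63421*d/420) = -16 + (7737362/35 + 63421*d/105) = 7736802/35 + 63421*d/105)
1/(n(-792) + 941489) = 1/((7736802/35 + (63421/105)*(-792)) + 941489) = 1/((7736802/35 - 16743144/35) + 941489) = 1/(-9006342/35 + 941489) = 1/(23945773/35) = 35/23945773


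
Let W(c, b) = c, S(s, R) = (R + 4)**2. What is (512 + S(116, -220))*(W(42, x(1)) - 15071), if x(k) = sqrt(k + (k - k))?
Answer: -708887872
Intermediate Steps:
S(s, R) = (4 + R)**2
x(k) = sqrt(k) (x(k) = sqrt(k + 0) = sqrt(k))
(512 + S(116, -220))*(W(42, x(1)) - 15071) = (512 + (4 - 220)**2)*(42 - 15071) = (512 + (-216)**2)*(-15029) = (512 + 46656)*(-15029) = 47168*(-15029) = -708887872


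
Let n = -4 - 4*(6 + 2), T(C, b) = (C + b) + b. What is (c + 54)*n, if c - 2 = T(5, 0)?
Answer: -2196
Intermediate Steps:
T(C, b) = C + 2*b
n = -36 (n = -4 - 4*8 = -4 - 32 = -36)
c = 7 (c = 2 + (5 + 2*0) = 2 + (5 + 0) = 2 + 5 = 7)
(c + 54)*n = (7 + 54)*(-36) = 61*(-36) = -2196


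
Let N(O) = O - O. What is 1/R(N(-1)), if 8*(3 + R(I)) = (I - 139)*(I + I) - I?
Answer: -1/3 ≈ -0.33333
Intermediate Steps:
N(O) = 0
R(I) = -3 - I/8 + I*(-139 + I)/4 (R(I) = -3 + ((I - 139)*(I + I) - I)/8 = -3 + ((-139 + I)*(2*I) - I)/8 = -3 + (2*I*(-139 + I) - I)/8 = -3 + (-I + 2*I*(-139 + I))/8 = -3 + (-I/8 + I*(-139 + I)/4) = -3 - I/8 + I*(-139 + I)/4)
1/R(N(-1)) = 1/(-3 - 279/8*0 + (1/4)*0**2) = 1/(-3 + 0 + (1/4)*0) = 1/(-3 + 0 + 0) = 1/(-3) = -1/3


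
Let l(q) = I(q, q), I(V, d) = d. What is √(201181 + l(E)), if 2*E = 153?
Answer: 19*√2230/2 ≈ 448.62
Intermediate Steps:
E = 153/2 (E = (½)*153 = 153/2 ≈ 76.500)
l(q) = q
√(201181 + l(E)) = √(201181 + 153/2) = √(402515/2) = 19*√2230/2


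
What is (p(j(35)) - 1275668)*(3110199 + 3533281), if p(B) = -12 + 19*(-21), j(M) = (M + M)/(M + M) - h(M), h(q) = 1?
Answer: -8477605314920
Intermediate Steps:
j(M) = 0 (j(M) = (M + M)/(M + M) - 1*1 = (2*M)/((2*M)) - 1 = (2*M)*(1/(2*M)) - 1 = 1 - 1 = 0)
p(B) = -411 (p(B) = -12 - 399 = -411)
(p(j(35)) - 1275668)*(3110199 + 3533281) = (-411 - 1275668)*(3110199 + 3533281) = -1276079*6643480 = -8477605314920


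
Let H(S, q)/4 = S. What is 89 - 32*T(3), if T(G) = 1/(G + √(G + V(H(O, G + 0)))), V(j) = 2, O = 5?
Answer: 65 + 8*√5 ≈ 82.889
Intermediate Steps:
H(S, q) = 4*S
T(G) = 1/(G + √(2 + G)) (T(G) = 1/(G + √(G + 2)) = 1/(G + √(2 + G)))
89 - 32*T(3) = 89 - 32/(3 + √(2 + 3)) = 89 - 32/(3 + √5)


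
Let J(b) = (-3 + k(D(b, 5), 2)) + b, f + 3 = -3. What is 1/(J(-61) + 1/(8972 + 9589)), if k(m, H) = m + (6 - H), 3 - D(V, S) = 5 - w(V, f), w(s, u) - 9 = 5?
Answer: -18561/890927 ≈ -0.020833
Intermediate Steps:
f = -6 (f = -3 - 3 = -6)
w(s, u) = 14 (w(s, u) = 9 + 5 = 14)
D(V, S) = 12 (D(V, S) = 3 - (5 - 1*14) = 3 - (5 - 14) = 3 - 1*(-9) = 3 + 9 = 12)
k(m, H) = 6 + m - H
J(b) = 13 + b (J(b) = (-3 + (6 + 12 - 1*2)) + b = (-3 + (6 + 12 - 2)) + b = (-3 + 16) + b = 13 + b)
1/(J(-61) + 1/(8972 + 9589)) = 1/((13 - 61) + 1/(8972 + 9589)) = 1/(-48 + 1/18561) = 1/(-890927/18561) = -18561/890927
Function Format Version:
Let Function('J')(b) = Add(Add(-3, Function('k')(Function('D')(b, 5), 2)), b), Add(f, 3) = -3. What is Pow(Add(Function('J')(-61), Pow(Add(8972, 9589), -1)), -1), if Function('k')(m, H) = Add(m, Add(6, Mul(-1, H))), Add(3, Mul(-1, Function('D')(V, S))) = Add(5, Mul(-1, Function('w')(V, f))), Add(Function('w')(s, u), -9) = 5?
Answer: Rational(-18561, 890927) ≈ -0.020833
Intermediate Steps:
f = -6 (f = Add(-3, -3) = -6)
Function('w')(s, u) = 14 (Function('w')(s, u) = Add(9, 5) = 14)
Function('D')(V, S) = 12 (Function('D')(V, S) = Add(3, Mul(-1, Add(5, Mul(-1, 14)))) = Add(3, Mul(-1, Add(5, -14))) = Add(3, Mul(-1, -9)) = Add(3, 9) = 12)
Function('k')(m, H) = Add(6, m, Mul(-1, H))
Function('J')(b) = Add(13, b) (Function('J')(b) = Add(Add(-3, Add(6, 12, Mul(-1, 2))), b) = Add(Add(-3, Add(6, 12, -2)), b) = Add(Add(-3, 16), b) = Add(13, b))
Pow(Add(Function('J')(-61), Pow(Add(8972, 9589), -1)), -1) = Pow(Add(Add(13, -61), Pow(Add(8972, 9589), -1)), -1) = Pow(Add(-48, Pow(18561, -1)), -1) = Pow(Add(-48, Rational(1, 18561)), -1) = Pow(Rational(-890927, 18561), -1) = Rational(-18561, 890927)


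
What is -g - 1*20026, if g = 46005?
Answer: -66031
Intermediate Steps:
-g - 1*20026 = -1*46005 - 1*20026 = -46005 - 20026 = -66031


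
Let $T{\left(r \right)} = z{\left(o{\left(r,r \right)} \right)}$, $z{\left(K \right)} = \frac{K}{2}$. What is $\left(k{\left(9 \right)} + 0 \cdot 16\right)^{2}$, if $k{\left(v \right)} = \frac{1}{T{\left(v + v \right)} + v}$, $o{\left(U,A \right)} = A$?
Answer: $\frac{1}{324} \approx 0.0030864$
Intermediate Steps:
$z{\left(K \right)} = \frac{K}{2}$ ($z{\left(K \right)} = K \frac{1}{2} = \frac{K}{2}$)
$T{\left(r \right)} = \frac{r}{2}$
$k{\left(v \right)} = \frac{1}{2 v}$ ($k{\left(v \right)} = \frac{1}{\frac{v + v}{2} + v} = \frac{1}{\frac{2 v}{2} + v} = \frac{1}{v + v} = \frac{1}{2 v}$)
$\left(k{\left(9 \right)} + 0 \cdot 16\right)^{2} = \left(\frac{1}{2 \cdot 9} + 0 \cdot 16\right)^{2} = \left(\frac{1}{2} \cdot \frac{1}{9} + 0\right)^{2} = \left(\frac{1}{18} + 0\right)^{2} = \left(\frac{1}{18}\right)^{2} = \frac{1}{324}$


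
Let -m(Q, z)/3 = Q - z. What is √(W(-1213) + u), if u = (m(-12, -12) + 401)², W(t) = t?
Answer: 6*√4433 ≈ 399.48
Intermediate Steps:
m(Q, z) = -3*Q + 3*z (m(Q, z) = -3*(Q - z) = -3*Q + 3*z)
u = 160801 (u = ((-3*(-12) + 3*(-12)) + 401)² = ((36 - 36) + 401)² = (0 + 401)² = 401² = 160801)
√(W(-1213) + u) = √(-1213 + 160801) = √159588 = 6*√4433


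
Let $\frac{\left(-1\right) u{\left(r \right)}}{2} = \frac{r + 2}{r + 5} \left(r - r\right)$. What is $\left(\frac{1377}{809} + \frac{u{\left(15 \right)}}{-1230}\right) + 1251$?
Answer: $\frac{1013436}{809} \approx 1252.7$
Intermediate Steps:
$u{\left(r \right)} = 0$ ($u{\left(r \right)} = - 2 \frac{r + 2}{r + 5} \left(r - r\right) = - 2 \frac{2 + r}{5 + r} 0 = \left(-2\right) 0 = 0$)
$\left(\frac{1377}{809} + \frac{u{\left(15 \right)}}{-1230}\right) + 1251 = \left(\frac{1377}{809} + \frac{0}{-1230}\right) + 1251 = \left(1377 \cdot \frac{1}{809} + 0 \left(- \frac{1}{1230}\right)\right) + 1251 = \left(\frac{1377}{809} + 0\right) + 1251 = \frac{1377}{809} + 1251 = \frac{1013436}{809}$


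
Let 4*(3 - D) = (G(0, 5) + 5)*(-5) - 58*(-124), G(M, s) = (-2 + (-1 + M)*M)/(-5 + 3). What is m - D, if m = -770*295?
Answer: -450725/2 ≈ -2.2536e+5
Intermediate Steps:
m = -227150
G(M, s) = 1 - M*(-1 + M)/2 (G(M, s) = (-2 + M*(-1 + M))/(-2) = (-2 + M*(-1 + M))*(-½) = 1 - M*(-1 + M)/2)
D = -3575/2 (D = 3 - (((1 + (½)*0 - ½*0²) + 5)*(-5) - 58*(-124))/4 = 3 - (((1 + 0 - ½*0) + 5)*(-5) + 7192)/4 = 3 - (((1 + 0 + 0) + 5)*(-5) + 7192)/4 = 3 - ((1 + 5)*(-5) + 7192)/4 = 3 - (6*(-5) + 7192)/4 = 3 - (-30 + 7192)/4 = 3 - ¼*7162 = 3 - 3581/2 = -3575/2 ≈ -1787.5)
m - D = -227150 - 1*(-3575/2) = -227150 + 3575/2 = -450725/2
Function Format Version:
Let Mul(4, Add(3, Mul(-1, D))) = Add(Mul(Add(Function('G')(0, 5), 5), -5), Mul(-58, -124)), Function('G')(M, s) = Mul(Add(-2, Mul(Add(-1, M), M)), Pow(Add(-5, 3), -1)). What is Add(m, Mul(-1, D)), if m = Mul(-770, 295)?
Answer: Rational(-450725, 2) ≈ -2.2536e+5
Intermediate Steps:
m = -227150
Function('G')(M, s) = Add(1, Mul(Rational(-1, 2), M, Add(-1, M))) (Function('G')(M, s) = Mul(Add(-2, Mul(M, Add(-1, M))), Pow(-2, -1)) = Mul(Add(-2, Mul(M, Add(-1, M))), Rational(-1, 2)) = Add(1, Mul(Rational(-1, 2), M, Add(-1, M))))
D = Rational(-3575, 2) (D = Add(3, Mul(Rational(-1, 4), Add(Mul(Add(Add(1, Mul(Rational(1, 2), 0), Mul(Rational(-1, 2), Pow(0, 2))), 5), -5), Mul(-58, -124)))) = Add(3, Mul(Rational(-1, 4), Add(Mul(Add(Add(1, 0, Mul(Rational(-1, 2), 0)), 5), -5), 7192))) = Add(3, Mul(Rational(-1, 4), Add(Mul(Add(Add(1, 0, 0), 5), -5), 7192))) = Add(3, Mul(Rational(-1, 4), Add(Mul(Add(1, 5), -5), 7192))) = Add(3, Mul(Rational(-1, 4), Add(Mul(6, -5), 7192))) = Add(3, Mul(Rational(-1, 4), Add(-30, 7192))) = Add(3, Mul(Rational(-1, 4), 7162)) = Add(3, Rational(-3581, 2)) = Rational(-3575, 2) ≈ -1787.5)
Add(m, Mul(-1, D)) = Add(-227150, Mul(-1, Rational(-3575, 2))) = Add(-227150, Rational(3575, 2)) = Rational(-450725, 2)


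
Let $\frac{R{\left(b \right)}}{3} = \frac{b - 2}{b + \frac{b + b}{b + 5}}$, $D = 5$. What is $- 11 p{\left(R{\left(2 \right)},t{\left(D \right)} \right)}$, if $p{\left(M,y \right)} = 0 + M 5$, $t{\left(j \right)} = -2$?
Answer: $0$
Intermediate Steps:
$R{\left(b \right)} = \frac{3 \left(-2 + b\right)}{b + \frac{2 b}{5 + b}}$ ($R{\left(b \right)} = 3 \frac{b - 2}{b + \frac{b + b}{b + 5}} = 3 \frac{-2 + b}{b + \frac{2 b}{5 + b}} = \frac{3 \left(-2 + b\right)}{b + \frac{2 b}{5 + b}}$)
$p{\left(M,y \right)} = 5 M$ ($p{\left(M,y \right)} = 0 + 5 M = 5 M$)
$- 11 p{\left(R{\left(2 \right)},t{\left(D \right)} \right)} = - 11 \cdot 5 \frac{3 \left(-10 + 2^{2} + 3 \cdot 2\right)}{2 \left(7 + 2\right)} = - 11 \cdot 5 \cdot 3 \cdot \frac{1}{2} \cdot \frac{1}{9} \left(-10 + 4 + 6\right) = - 11 \cdot 5 \cdot 3 \cdot \frac{1}{2} \cdot \frac{1}{9} \cdot 0 = - 11 \cdot 5 \cdot 0 = \left(-11\right) 0 = 0$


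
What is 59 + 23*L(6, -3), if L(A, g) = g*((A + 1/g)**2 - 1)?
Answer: -6263/3 ≈ -2087.7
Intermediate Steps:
L(A, g) = g*(-1 + (A + 1/g)**2)
59 + 23*L(6, -3) = 59 + 23*(-1*(-3) + (1 + 6*(-3))**2/(-3)) = 59 + 23*(3 - (1 - 18)**2/3) = 59 + 23*(3 - 1/3*(-17)**2) = 59 + 23*(3 - 1/3*289) = 59 + 23*(3 - 289/3) = 59 + 23*(-280/3) = 59 - 6440/3 = -6263/3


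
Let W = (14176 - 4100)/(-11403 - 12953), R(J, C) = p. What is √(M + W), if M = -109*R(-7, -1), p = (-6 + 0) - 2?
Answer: √32314864921/6089 ≈ 29.523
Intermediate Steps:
p = -8 (p = -6 - 2 = -8)
R(J, C) = -8
W = -2519/6089 (W = 10076/(-24356) = 10076*(-1/24356) = -2519/6089 ≈ -0.41370)
M = 872 (M = -109*(-8) = 872)
√(M + W) = √(872 - 2519/6089) = √(5307089/6089) = √32314864921/6089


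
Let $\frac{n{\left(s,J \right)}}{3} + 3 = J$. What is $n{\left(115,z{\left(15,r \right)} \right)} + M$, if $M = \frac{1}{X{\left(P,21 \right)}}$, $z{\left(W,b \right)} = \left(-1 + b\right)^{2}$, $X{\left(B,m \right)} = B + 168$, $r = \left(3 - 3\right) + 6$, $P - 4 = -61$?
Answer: $\frac{7327}{111} \approx 66.009$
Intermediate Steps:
$P = -57$ ($P = 4 - 61 = -57$)
$r = 6$ ($r = 0 + 6 = 6$)
$X{\left(B,m \right)} = 168 + B$
$M = \frac{1}{111}$ ($M = \frac{1}{168 - 57} = \frac{1}{111} \approx 0.009009$)
$n{\left(s,J \right)} = -9 + 3 J$
$n{\left(115,z{\left(15,r \right)} \right)} + M = \left(-9 + 3 \left(-1 + 6\right)^{2}\right) + \frac{1}{111} = \left(-9 + 3 \cdot 5^{2}\right) + \frac{1}{111} = \left(-9 + 3 \cdot 25\right) + \frac{1}{111} = \left(-9 + 75\right) + \frac{1}{111} = 66 + \frac{1}{111} = \frac{7327}{111}$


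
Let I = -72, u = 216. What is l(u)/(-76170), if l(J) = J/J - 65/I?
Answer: -137/5484240 ≈ -2.4981e-5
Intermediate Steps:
l(J) = 137/72 (l(J) = J/J - 65/(-72) = 1 - 65*(-1/72) = 1 + 65/72 = 137/72)
l(u)/(-76170) = (137/72)/(-76170) = (137/72)*(-1/76170) = -137/5484240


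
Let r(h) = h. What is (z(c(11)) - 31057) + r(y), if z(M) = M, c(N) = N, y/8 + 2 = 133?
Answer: -29998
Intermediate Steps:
y = 1048 (y = -16 + 8*133 = -16 + 1064 = 1048)
(z(c(11)) - 31057) + r(y) = (11 - 31057) + 1048 = -31046 + 1048 = -29998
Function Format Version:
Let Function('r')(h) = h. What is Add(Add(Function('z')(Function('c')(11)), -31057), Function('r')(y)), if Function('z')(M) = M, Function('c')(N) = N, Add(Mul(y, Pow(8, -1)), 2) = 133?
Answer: -29998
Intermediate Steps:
y = 1048 (y = Add(-16, Mul(8, 133)) = Add(-16, 1064) = 1048)
Add(Add(Function('z')(Function('c')(11)), -31057), Function('r')(y)) = Add(Add(11, -31057), 1048) = Add(-31046, 1048) = -29998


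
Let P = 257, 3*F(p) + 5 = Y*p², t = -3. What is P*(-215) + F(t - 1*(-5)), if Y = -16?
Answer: -55278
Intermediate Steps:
F(p) = -5/3 - 16*p²/3 (F(p) = -5/3 + (-16*p²)/3 = -5/3 - 16*p²/3)
P*(-215) + F(t - 1*(-5)) = 257*(-215) + (-5/3 - 16*(-3 - 1*(-5))²/3) = -55255 + (-5/3 - 16*(-3 + 5)²/3) = -55255 + (-5/3 - 16/3*2²) = -55255 + (-5/3 - 16/3*4) = -55255 + (-5/3 - 64/3) = -55255 - 23 = -55278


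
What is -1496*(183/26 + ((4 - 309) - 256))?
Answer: 10773444/13 ≈ 8.2873e+5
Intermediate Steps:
-1496*(183/26 + ((4 - 309) - 256)) = -1496*(183*(1/26) + (-305 - 256)) = -1496*(183/26 - 561) = -1496*(-14403/26) = 10773444/13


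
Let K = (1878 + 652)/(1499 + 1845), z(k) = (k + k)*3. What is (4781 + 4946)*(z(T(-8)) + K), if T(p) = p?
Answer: -69849587/152 ≈ -4.5954e+5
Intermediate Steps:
z(k) = 6*k (z(k) = (2*k)*3 = 6*k)
K = 115/152 (K = 2530/3344 = 2530*(1/3344) = 115/152 ≈ 0.75658)
(4781 + 4946)*(z(T(-8)) + K) = (4781 + 4946)*(6*(-8) + 115/152) = 9727*(-48 + 115/152) = 9727*(-7181/152) = -69849587/152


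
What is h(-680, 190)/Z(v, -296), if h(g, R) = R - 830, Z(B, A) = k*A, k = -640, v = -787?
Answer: -1/296 ≈ -0.0033784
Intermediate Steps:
Z(B, A) = -640*A
h(g, R) = -830 + R
h(-680, 190)/Z(v, -296) = (-830 + 190)/((-640*(-296))) = -640/189440 = -640*1/189440 = -1/296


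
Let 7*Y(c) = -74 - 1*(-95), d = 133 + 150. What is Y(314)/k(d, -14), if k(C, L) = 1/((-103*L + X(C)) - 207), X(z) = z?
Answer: 4554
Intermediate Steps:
d = 283
k(C, L) = 1/(-207 + C - 103*L) (k(C, L) = 1/((-103*L + C) - 207) = 1/((C - 103*L) - 207) = 1/(-207 + C - 103*L))
Y(c) = 3 (Y(c) = (-74 - 1*(-95))/7 = (-74 + 95)/7 = (⅐)*21 = 3)
Y(314)/k(d, -14) = 3/(1/(-207 + 283 - 103*(-14))) = 3/(1/(-207 + 283 + 1442)) = 3/(1/1518) = 3*1518 = 4554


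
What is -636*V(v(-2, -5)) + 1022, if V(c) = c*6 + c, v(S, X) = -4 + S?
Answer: 27734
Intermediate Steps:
V(c) = 7*c (V(c) = 6*c + c = 7*c)
-636*V(v(-2, -5)) + 1022 = -4452*(-4 - 2) + 1022 = -4452*(-6) + 1022 = -636*(-42) + 1022 = 26712 + 1022 = 27734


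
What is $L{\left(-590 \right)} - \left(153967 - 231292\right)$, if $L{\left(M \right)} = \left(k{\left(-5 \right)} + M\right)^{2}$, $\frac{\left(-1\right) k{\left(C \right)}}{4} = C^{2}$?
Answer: $553425$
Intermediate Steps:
$k{\left(C \right)} = - 4 C^{2}$
$L{\left(M \right)} = \left(-100 + M\right)^{2}$ ($L{\left(M \right)} = \left(- 4 \left(-5\right)^{2} + M\right)^{2} = \left(\left(-4\right) 25 + M\right)^{2} = \left(-100 + M\right)^{2}$)
$L{\left(-590 \right)} - \left(153967 - 231292\right) = \left(-100 - 590\right)^{2} - \left(153967 - 231292\right) = \left(-690\right)^{2} - \left(153967 - 231292\right) = 476100 - -77325 = 476100 + 77325 = 553425$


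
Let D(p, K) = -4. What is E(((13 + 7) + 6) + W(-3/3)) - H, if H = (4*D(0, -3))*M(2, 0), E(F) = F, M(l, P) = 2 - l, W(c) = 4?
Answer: 30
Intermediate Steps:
H = 0 (H = (4*(-4))*(2 - 1*2) = -16*(2 - 2) = -16*0 = 0)
E(((13 + 7) + 6) + W(-3/3)) - H = (((13 + 7) + 6) + 4) - 1*0 = ((20 + 6) + 4) + 0 = (26 + 4) + 0 = 30 + 0 = 30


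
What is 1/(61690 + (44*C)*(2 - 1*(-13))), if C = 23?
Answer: 1/76870 ≈ 1.3009e-5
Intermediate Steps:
1/(61690 + (44*C)*(2 - 1*(-13))) = 1/(61690 + (44*23)*(2 - 1*(-13))) = 1/(61690 + 1012*(2 + 13)) = 1/(61690 + 1012*15) = 1/(61690 + 15180) = 1/76870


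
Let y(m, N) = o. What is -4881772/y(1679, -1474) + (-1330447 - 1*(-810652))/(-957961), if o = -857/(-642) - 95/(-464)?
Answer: -696543525005572443/219678658559 ≈ -3.1707e+6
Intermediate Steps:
o = 229319/148944 (o = -857*(-1/642) - 95*(-1/464) = 857/642 + 95/464 = 229319/148944 ≈ 1.5396)
y(m, N) = 229319/148944
-4881772/y(1679, -1474) + (-1330447 - 1*(-810652))/(-957961) = -4881772/229319/148944 + (-1330447 - 1*(-810652))/(-957961) = -4881772*148944/229319 + (-1330447 + 810652)*(-1/957961) = -727110648768/229319 - 519795*(-1/957961) = -727110648768/229319 + 519795/957961 = -696543525005572443/219678658559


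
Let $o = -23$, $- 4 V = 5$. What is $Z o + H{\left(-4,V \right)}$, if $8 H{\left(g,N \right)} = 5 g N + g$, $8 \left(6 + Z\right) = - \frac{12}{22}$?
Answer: $\frac{12513}{88} \approx 142.19$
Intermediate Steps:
$V = - \frac{5}{4}$ ($V = \left(- \frac{1}{4}\right) 5 = - \frac{5}{4} \approx -1.25$)
$Z = - \frac{267}{44}$ ($Z = -6 + \frac{\left(-12\right) \frac{1}{22}}{8} = -6 + \frac{1}{8} \left(- \frac{6}{11}\right) = -6 - \frac{3}{44} = - \frac{267}{44} \approx -6.0682$)
$H{\left(g,N \right)} = \frac{g}{8} + \frac{5 N g}{8}$ ($H{\left(g,N \right)} = \frac{5 g N + g}{8} = \frac{5 N g + g}{8} = \frac{g + 5 N g}{8} = \frac{g}{8} + \frac{5 N g}{8}$)
$Z o + H{\left(-4,V \right)} = \left(- \frac{267}{44}\right) \left(-23\right) + \frac{1}{8} \left(-4\right) \left(1 + 5 \left(- \frac{5}{4}\right)\right) = \frac{6141}{44} + \frac{1}{8} \left(-4\right) \left(1 - \frac{25}{4}\right) = \frac{6141}{44} + \frac{1}{8} \left(-4\right) \left(- \frac{21}{4}\right) = \frac{6141}{44} + \frac{21}{8} = \frac{12513}{88}$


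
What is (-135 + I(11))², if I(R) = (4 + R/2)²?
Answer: 32041/16 ≈ 2002.6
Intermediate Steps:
I(R) = (4 + R/2)² (I(R) = (4 + R*(½))² = (4 + R/2)²)
(-135 + I(11))² = (-135 + (8 + 11)²/4)² = (-135 + (¼)*19²)² = (-135 + (¼)*361)² = (-135 + 361/4)² = (-179/4)² = 32041/16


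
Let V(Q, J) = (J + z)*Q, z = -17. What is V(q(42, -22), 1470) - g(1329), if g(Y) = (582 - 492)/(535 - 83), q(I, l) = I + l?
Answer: 6567515/226 ≈ 29060.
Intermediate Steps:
g(Y) = 45/226 (g(Y) = 90/452 = 90*(1/452) = 45/226)
V(Q, J) = Q*(-17 + J) (V(Q, J) = (J - 17)*Q = (-17 + J)*Q = Q*(-17 + J))
V(q(42, -22), 1470) - g(1329) = (42 - 22)*(-17 + 1470) - 1*45/226 = 20*1453 - 45/226 = 29060 - 45/226 = 6567515/226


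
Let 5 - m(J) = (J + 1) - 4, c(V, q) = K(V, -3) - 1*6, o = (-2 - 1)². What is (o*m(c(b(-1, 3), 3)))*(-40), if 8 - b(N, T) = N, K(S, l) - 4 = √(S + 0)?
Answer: -2520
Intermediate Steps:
K(S, l) = 4 + √S (K(S, l) = 4 + √(S + 0) = 4 + √S)
b(N, T) = 8 - N
o = 9 (o = (-3)² = 9)
c(V, q) = -2 + √V (c(V, q) = (4 + √V) - 1*6 = (4 + √V) - 6 = -2 + √V)
m(J) = 8 - J (m(J) = 5 - ((J + 1) - 4) = 5 - ((1 + J) - 4) = 5 - (-3 + J) = 5 + (3 - J) = 8 - J)
(o*m(c(b(-1, 3), 3)))*(-40) = (9*(8 - (-2 + √(8 - 1*(-1)))))*(-40) = (9*(8 - (-2 + √(8 + 1))))*(-40) = (9*(8 - (-2 + √9)))*(-40) = (9*(8 - (-2 + 3)))*(-40) = (9*(8 - 1*1))*(-40) = (9*(8 - 1))*(-40) = (9*7)*(-40) = 63*(-40) = -2520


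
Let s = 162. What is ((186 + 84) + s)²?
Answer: 186624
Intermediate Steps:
((186 + 84) + s)² = ((186 + 84) + 162)² = (270 + 162)² = 432² = 186624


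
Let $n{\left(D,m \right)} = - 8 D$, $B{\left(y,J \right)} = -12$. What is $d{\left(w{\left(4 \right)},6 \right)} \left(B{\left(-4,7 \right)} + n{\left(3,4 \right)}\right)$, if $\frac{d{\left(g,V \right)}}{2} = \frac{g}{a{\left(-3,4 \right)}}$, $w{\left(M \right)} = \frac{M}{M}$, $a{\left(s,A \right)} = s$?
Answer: $24$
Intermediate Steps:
$w{\left(M \right)} = 1$
$d{\left(g,V \right)} = - \frac{2 g}{3}$ ($d{\left(g,V \right)} = 2 \frac{g}{-3} = 2 g \left(- \frac{1}{3}\right) = 2 \left(- \frac{g}{3}\right) = - \frac{2 g}{3}$)
$d{\left(w{\left(4 \right)},6 \right)} \left(B{\left(-4,7 \right)} + n{\left(3,4 \right)}\right) = \left(- \frac{2}{3}\right) 1 \left(-12 - 24\right) = - \frac{2 \left(-12 - 24\right)}{3} = \left(- \frac{2}{3}\right) \left(-36\right) = 24$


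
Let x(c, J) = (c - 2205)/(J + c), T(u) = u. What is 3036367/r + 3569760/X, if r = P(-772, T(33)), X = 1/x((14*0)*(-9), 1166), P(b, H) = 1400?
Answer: -5508154358039/816200 ≈ -6.7485e+6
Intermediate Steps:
x(c, J) = (-2205 + c)/(J + c)
X = -1166/2205 (X = 1/((-2205 + (14*0)*(-9))/(1166 + (14*0)*(-9))) = 1/((-2205 + 0*(-9))/(1166 + 0*(-9))) = 1/((-2205 + 0)/(1166 + 0)) = 1/(-2205/1166) = -1166/2205 ≈ -0.52880)
r = 1400
3036367/r + 3569760/X = 3036367/1400 + 3569760/(-1166/2205) = 3036367*(1/1400) + 3569760*(-2205/1166) = 3036367/1400 - 3935660400/583 = -5508154358039/816200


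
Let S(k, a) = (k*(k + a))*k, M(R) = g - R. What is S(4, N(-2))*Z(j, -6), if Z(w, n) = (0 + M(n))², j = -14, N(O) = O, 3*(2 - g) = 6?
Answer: 1152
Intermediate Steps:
g = 0 (g = 2 - ⅓*6 = 2 - 2 = 0)
M(R) = -R (M(R) = 0 - R = -R)
S(k, a) = k²*(a + k) (S(k, a) = (k*(a + k))*k = k²*(a + k))
Z(w, n) = n² (Z(w, n) = (0 - n)² = (-n)² = n²)
S(4, N(-2))*Z(j, -6) = (4²*(-2 + 4))*(-6)² = (16*2)*36 = 32*36 = 1152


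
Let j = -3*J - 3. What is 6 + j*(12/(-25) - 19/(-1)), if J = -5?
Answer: 5706/25 ≈ 228.24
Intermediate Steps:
j = 12 (j = -3*(-5) - 3 = 15 - 3 = 12)
6 + j*(12/(-25) - 19/(-1)) = 6 + 12*(12/(-25) - 19/(-1)) = 6 + 12*(12*(-1/25) - 19*(-1)) = 6 + 12*(-12/25 + 19) = 6 + 12*(463/25) = 6 + 5556/25 = 5706/25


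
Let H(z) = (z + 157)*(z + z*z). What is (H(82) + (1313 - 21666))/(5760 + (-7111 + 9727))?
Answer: 535427/2792 ≈ 191.77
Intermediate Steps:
H(z) = (157 + z)*(z + z²)
(H(82) + (1313 - 21666))/(5760 + (-7111 + 9727)) = (82*(157 + 82² + 158*82) + (1313 - 21666))/(5760 + (-7111 + 9727)) = (82*(157 + 6724 + 12956) - 20353)/(5760 + 2616) = (82*19837 - 20353)/8376 = (1626634 - 20353)*(1/8376) = 1606281*(1/8376) = 535427/2792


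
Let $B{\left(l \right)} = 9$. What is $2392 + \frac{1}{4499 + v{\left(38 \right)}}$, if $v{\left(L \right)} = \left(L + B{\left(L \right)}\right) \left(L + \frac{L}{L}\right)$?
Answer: $\frac{15146145}{6332} \approx 2392.0$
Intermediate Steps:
$v{\left(L \right)} = \left(1 + L\right) \left(9 + L\right)$ ($v{\left(L \right)} = \left(L + 9\right) \left(L + \frac{L}{L}\right) = \left(9 + L\right) \left(L + 1\right) = \left(9 + L\right) \left(1 + L\right) = \left(1 + L\right) \left(9 + L\right)$)
$2392 + \frac{1}{4499 + v{\left(38 \right)}} = 2392 + \frac{1}{4499 + \left(9 + 38^{2} + 10 \cdot 38\right)} = 2392 + \frac{1}{4499 + \left(9 + 1444 + 380\right)} = 2392 + \frac{1}{4499 + 1833} = 2392 + \frac{1}{6332} = \frac{15146145}{6332}$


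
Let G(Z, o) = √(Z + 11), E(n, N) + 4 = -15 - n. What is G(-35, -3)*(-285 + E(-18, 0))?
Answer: -572*I*√6 ≈ -1401.1*I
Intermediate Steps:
E(n, N) = -19 - n (E(n, N) = -4 + (-15 - n) = -19 - n)
G(Z, o) = √(11 + Z)
G(-35, -3)*(-285 + E(-18, 0)) = √(11 - 35)*(-285 + (-19 - 1*(-18))) = √(-24)*(-285 + (-19 + 18)) = (2*I*√6)*(-285 - 1) = (2*I*√6)*(-286) = -572*I*√6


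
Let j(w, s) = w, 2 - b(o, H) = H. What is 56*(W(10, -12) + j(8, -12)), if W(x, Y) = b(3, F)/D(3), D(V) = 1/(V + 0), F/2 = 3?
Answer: -224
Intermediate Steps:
F = 6 (F = 2*3 = 6)
b(o, H) = 2 - H
D(V) = 1/V
W(x, Y) = -12 (W(x, Y) = (2 - 1*6)/(1/3) = (2 - 6)/(⅓) = -4*3 = -12)
56*(W(10, -12) + j(8, -12)) = 56*(-12 + 8) = 56*(-4) = -224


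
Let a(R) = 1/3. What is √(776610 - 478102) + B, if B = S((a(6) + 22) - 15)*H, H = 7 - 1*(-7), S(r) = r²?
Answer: 6776/9 + 14*√1523 ≈ 1299.2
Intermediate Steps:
a(R) = ⅓
H = 14 (H = 7 + 7 = 14)
B = 6776/9 (B = ((⅓ + 22) - 15)²*14 = (67/3 - 15)²*14 = (22/3)²*14 = (484/9)*14 = 6776/9 ≈ 752.89)
√(776610 - 478102) + B = √(776610 - 478102) + 6776/9 = √298508 + 6776/9 = 14*√1523 + 6776/9 = 6776/9 + 14*√1523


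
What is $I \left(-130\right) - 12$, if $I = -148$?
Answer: $19228$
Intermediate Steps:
$I \left(-130\right) - 12 = \left(-148\right) \left(-130\right) - 12 = 19240 - 12 = 19228$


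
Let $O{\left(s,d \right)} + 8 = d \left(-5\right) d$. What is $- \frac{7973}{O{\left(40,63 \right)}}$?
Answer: $\frac{7973}{19853} \approx 0.4016$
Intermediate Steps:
$O{\left(s,d \right)} = -8 - 5 d^{2}$ ($O{\left(s,d \right)} = -8 + d \left(-5\right) d = -8 + - 5 d d = -8 - 5 d^{2}$)
$- \frac{7973}{O{\left(40,63 \right)}} = - \frac{7973}{-8 - 5 \cdot 63^{2}} = - \frac{7973}{-8 - 19845} = - \frac{7973}{-19853} = \left(-7973\right) \left(- \frac{1}{19853}\right) = \frac{7973}{19853}$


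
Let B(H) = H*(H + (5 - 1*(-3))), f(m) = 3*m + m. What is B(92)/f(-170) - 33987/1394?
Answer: -52847/1394 ≈ -37.910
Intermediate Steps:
f(m) = 4*m
B(H) = H*(8 + H) (B(H) = H*(H + (5 + 3)) = H*(H + 8) = H*(8 + H))
B(92)/f(-170) - 33987/1394 = (92*(8 + 92))/((4*(-170))) - 33987/1394 = (92*100)/(-680) - 33987*1/1394 = 9200*(-1/680) - 33987/1394 = -230/17 - 33987/1394 = -52847/1394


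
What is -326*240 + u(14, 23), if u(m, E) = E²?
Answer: -77711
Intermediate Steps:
-326*240 + u(14, 23) = -326*240 + 23² = -78240 + 529 = -77711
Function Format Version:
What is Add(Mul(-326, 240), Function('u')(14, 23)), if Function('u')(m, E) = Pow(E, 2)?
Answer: -77711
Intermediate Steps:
Add(Mul(-326, 240), Function('u')(14, 23)) = Add(Mul(-326, 240), Pow(23, 2)) = Add(-78240, 529) = -77711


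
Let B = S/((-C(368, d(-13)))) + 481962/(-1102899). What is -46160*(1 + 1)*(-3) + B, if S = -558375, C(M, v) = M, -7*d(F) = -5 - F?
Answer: 37674843885943/135288944 ≈ 2.7848e+5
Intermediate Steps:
d(F) = 5/7 + F/7 (d(F) = -(-5 - F)/7 = 5/7 + F/7)
B = 205217955703/135288944 (B = -558375/((-1*368)) + 481962/(-1102899) = -558375/(-368) + 481962*(-1/1102899) = -558375*(-1/368) - 160654/367633 = 558375/368 - 160654/367633 = 205217955703/135288944 ≈ 1516.9)
-46160*(1 + 1)*(-3) + B = -46160*(1 + 1)*(-3) + 205217955703/135288944 = -92320*(-3) + 205217955703/135288944 = -46160*(-6) + 205217955703/135288944 = 276960 + 205217955703/135288944 = 37674843885943/135288944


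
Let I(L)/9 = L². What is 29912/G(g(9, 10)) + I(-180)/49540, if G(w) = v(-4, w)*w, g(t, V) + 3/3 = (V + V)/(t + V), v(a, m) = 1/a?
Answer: -5630979244/2477 ≈ -2.2733e+6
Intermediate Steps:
g(t, V) = -1 + 2*V/(V + t) (g(t, V) = -1 + (V + V)/(t + V) = -1 + (2*V)/(V + t) = -1 + 2*V/(V + t))
G(w) = -w/4 (G(w) = w/(-4) = -w/4)
I(L) = 9*L²
29912/G(g(9, 10)) + I(-180)/49540 = 29912/((-(10 - 1*9)/(4*(10 + 9)))) + (9*(-180)²)/49540 = 29912/((-(10 - 9)/(4*19))) + (9*32400)*(1/49540) = 29912/((-1/76)) + 291600*(1/49540) = 29912/((-¼*1/19)) + 14580/2477 = 29912/(-1/76) + 14580/2477 = 29912*(-76) + 14580/2477 = -2273312 + 14580/2477 = -5630979244/2477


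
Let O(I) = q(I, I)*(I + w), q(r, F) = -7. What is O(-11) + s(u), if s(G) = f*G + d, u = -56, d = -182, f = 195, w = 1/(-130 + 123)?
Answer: -11024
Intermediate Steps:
w = -⅐ (w = 1/(-7) = -⅐ ≈ -0.14286)
O(I) = 1 - 7*I (O(I) = -7*(I - ⅐) = -7*(-⅐ + I) = 1 - 7*I)
s(G) = -182 + 195*G (s(G) = 195*G - 182 = -182 + 195*G)
O(-11) + s(u) = (1 - 7*(-11)) + (-182 + 195*(-56)) = (1 + 77) + (-182 - 10920) = 78 - 11102 = -11024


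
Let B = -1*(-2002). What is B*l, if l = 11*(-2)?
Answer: -44044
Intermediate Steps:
B = 2002
l = -22
B*l = 2002*(-22) = -44044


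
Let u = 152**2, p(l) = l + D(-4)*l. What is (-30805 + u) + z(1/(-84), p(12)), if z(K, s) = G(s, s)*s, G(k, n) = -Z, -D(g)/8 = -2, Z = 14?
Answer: -10557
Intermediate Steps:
D(g) = 16 (D(g) = -8*(-2) = 16)
p(l) = 17*l (p(l) = l + 16*l = 17*l)
G(k, n) = -14 (G(k, n) = -1*14 = -14)
z(K, s) = -14*s
u = 23104
(-30805 + u) + z(1/(-84), p(12)) = (-30805 + 23104) - 238*12 = -7701 - 14*204 = -7701 - 2856 = -10557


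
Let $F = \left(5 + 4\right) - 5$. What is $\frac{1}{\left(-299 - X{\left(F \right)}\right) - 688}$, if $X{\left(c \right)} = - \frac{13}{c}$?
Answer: $- \frac{4}{3935} \approx -0.0010165$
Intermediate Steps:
$F = 4$ ($F = 9 - 5 = 4$)
$\frac{1}{\left(-299 - X{\left(F \right)}\right) - 688} = \frac{1}{\left(-299 - - \frac{13}{4}\right) - 688} = \frac{1}{\left(-299 + \frac{13}{4}\right) - 688} = \frac{1}{- \frac{1183}{4} - 688} = \frac{1}{- \frac{3935}{4}} = - \frac{4}{3935}$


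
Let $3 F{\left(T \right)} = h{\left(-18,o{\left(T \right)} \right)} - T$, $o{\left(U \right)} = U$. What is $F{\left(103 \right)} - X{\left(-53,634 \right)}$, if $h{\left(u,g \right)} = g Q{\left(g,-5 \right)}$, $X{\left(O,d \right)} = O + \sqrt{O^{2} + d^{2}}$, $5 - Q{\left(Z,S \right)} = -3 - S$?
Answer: $\frac{365}{3} - \sqrt{404765} \approx -514.54$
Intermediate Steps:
$Q{\left(Z,S \right)} = 8 + S$ ($Q{\left(Z,S \right)} = 5 - \left(-3 - S\right) = 5 + \left(3 + S\right) = 8 + S$)
$h{\left(u,g \right)} = 3 g$ ($h{\left(u,g \right)} = g \left(8 - 5\right) = g 3 = 3 g$)
$F{\left(T \right)} = \frac{2 T}{3}$ ($F{\left(T \right)} = \frac{3 T - T}{3} = \frac{2 T}{3}$)
$F{\left(103 \right)} - X{\left(-53,634 \right)} = \frac{2}{3} \cdot 103 - \left(-53 + \sqrt{\left(-53\right)^{2} + 634^{2}}\right) = \frac{206}{3} - \left(-53 + \sqrt{2809 + 401956}\right) = \frac{206}{3} - \left(-53 + \sqrt{404765}\right) = \frac{206}{3} + \left(53 - \sqrt{404765}\right) = \frac{365}{3} - \sqrt{404765}$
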